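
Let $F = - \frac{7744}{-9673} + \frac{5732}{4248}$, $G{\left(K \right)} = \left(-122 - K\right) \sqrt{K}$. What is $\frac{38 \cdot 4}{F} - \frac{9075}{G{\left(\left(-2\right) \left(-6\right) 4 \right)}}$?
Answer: $\frac{1561454352}{22085537} + \frac{605 \sqrt{3}}{136} \approx 78.405$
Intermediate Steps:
$G{\left(K \right)} = \sqrt{K} \left(-122 - K\right)$
$F = \frac{22085537}{10272726}$ ($F = \left(-7744\right) \left(- \frac{1}{9673}\right) + 5732 \cdot \frac{1}{4248} = \frac{7744}{9673} + \frac{1433}{1062} = \frac{22085537}{10272726} \approx 2.1499$)
$\frac{38 \cdot 4}{F} - \frac{9075}{G{\left(\left(-2\right) \left(-6\right) 4 \right)}} = \frac{38 \cdot 4}{\frac{22085537}{10272726}} - \frac{9075}{\sqrt{\left(-2\right) \left(-6\right) 4} \left(-122 - \left(-2\right) \left(-6\right) 4\right)} = 152 \cdot \frac{10272726}{22085537} - \frac{9075}{\sqrt{12 \cdot 4} \left(-122 - 12 \cdot 4\right)} = \frac{1561454352}{22085537} - \frac{9075}{\sqrt{48} \left(-122 - 48\right)} = \frac{1561454352}{22085537} - \frac{9075}{4 \sqrt{3} \left(-122 - 48\right)} = \frac{1561454352}{22085537} - \frac{9075}{4 \sqrt{3} \left(-170\right)} = \frac{1561454352}{22085537} - \frac{9075}{\left(-680\right) \sqrt{3}} = \frac{1561454352}{22085537} - 9075 \left(- \frac{\sqrt{3}}{2040}\right) = \frac{1561454352}{22085537} + \frac{605 \sqrt{3}}{136}$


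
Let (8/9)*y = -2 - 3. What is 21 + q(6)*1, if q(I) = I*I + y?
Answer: 411/8 ≈ 51.375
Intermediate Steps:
y = -45/8 (y = 9*(-2 - 3)/8 = (9/8)*(-5) = -45/8 ≈ -5.6250)
q(I) = -45/8 + I**2 (q(I) = I*I - 45/8 = I**2 - 45/8 = -45/8 + I**2)
21 + q(6)*1 = 21 + (-45/8 + 6**2)*1 = 21 + (-45/8 + 36)*1 = 21 + (243/8)*1 = 21 + 243/8 = 411/8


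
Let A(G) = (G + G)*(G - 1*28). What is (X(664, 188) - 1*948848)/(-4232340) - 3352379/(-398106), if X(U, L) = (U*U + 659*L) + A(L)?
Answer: 26513619019/3120222126 ≈ 8.4973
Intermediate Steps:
A(G) = 2*G*(-28 + G) (A(G) = (2*G)*(G - 28) = (2*G)*(-28 + G) = 2*G*(-28 + G))
X(U, L) = U**2 + 659*L + 2*L*(-28 + L) (X(U, L) = (U*U + 659*L) + 2*L*(-28 + L) = (U**2 + 659*L) + 2*L*(-28 + L) = U**2 + 659*L + 2*L*(-28 + L))
(X(664, 188) - 1*948848)/(-4232340) - 3352379/(-398106) = ((664**2 + 2*188**2 + 603*188) - 1*948848)/(-4232340) - 3352379/(-398106) = ((440896 + 2*35344 + 113364) - 948848)*(-1/4232340) - 3352379*(-1/398106) = ((440896 + 70688 + 113364) - 948848)*(-1/4232340) + 3352379/398106 = (624948 - 948848)*(-1/4232340) + 3352379/398106 = -323900*(-1/4232340) + 3352379/398106 = 16195/211617 + 3352379/398106 = 26513619019/3120222126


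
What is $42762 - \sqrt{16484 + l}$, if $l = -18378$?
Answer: $42762 - i \sqrt{1894} \approx 42762.0 - 43.52 i$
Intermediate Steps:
$42762 - \sqrt{16484 + l} = 42762 - \sqrt{16484 - 18378} = 42762 - \sqrt{-1894} = 42762 - i \sqrt{1894}$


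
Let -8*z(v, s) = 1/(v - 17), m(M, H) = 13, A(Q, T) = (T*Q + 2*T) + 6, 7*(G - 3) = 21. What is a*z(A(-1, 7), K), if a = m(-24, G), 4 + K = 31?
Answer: 13/32 ≈ 0.40625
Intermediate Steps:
G = 6 (G = 3 + (1/7)*21 = 3 + 3 = 6)
A(Q, T) = 6 + 2*T + Q*T (A(Q, T) = (Q*T + 2*T) + 6 = (2*T + Q*T) + 6 = 6 + 2*T + Q*T)
K = 27 (K = -4 + 31 = 27)
z(v, s) = -1/(8*(-17 + v)) (z(v, s) = -1/(8*(v - 17)) = -1/(8*(-17 + v)))
a = 13
a*z(A(-1, 7), K) = 13*(-1/(-136 + 8*(6 + 2*7 - 1*7))) = 13*(-1/(-136 + 8*(6 + 14 - 7))) = 13*(-1/(-136 + 8*13)) = 13*(-1/(-136 + 104)) = 13*(-1/(-32)) = 13*(-1*(-1/32)) = 13*(1/32) = 13/32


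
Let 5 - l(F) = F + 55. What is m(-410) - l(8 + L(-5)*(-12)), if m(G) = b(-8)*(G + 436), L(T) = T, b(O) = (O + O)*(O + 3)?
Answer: 2198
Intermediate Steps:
b(O) = 2*O*(3 + O) (b(O) = (2*O)*(3 + O) = 2*O*(3 + O))
l(F) = -50 - F (l(F) = 5 - (F + 55) = 5 - (55 + F) = 5 + (-55 - F) = -50 - F)
m(G) = 34880 + 80*G (m(G) = (2*(-8)*(3 - 8))*(G + 436) = (2*(-8)*(-5))*(436 + G) = 80*(436 + G) = 34880 + 80*G)
m(-410) - l(8 + L(-5)*(-12)) = (34880 + 80*(-410)) - (-50 - (8 - 5*(-12))) = (34880 - 32800) - (-50 - (8 + 60)) = 2080 - (-50 - 1*68) = 2080 - (-50 - 68) = 2080 - 1*(-118) = 2080 + 118 = 2198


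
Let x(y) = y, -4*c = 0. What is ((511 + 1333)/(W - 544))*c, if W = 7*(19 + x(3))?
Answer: 0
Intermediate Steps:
c = 0 (c = -1/4*0 = 0)
W = 154 (W = 7*(19 + 3) = 7*22 = 154)
((511 + 1333)/(W - 544))*c = ((511 + 1333)/(154 - 544))*0 = (1844/(-390))*0 = (1844*(-1/390))*0 = -922/195*0 = 0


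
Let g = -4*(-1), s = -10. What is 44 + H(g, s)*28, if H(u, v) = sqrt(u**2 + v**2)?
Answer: 44 + 56*sqrt(29) ≈ 345.57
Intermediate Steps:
g = 4
44 + H(g, s)*28 = 44 + sqrt(4**2 + (-10)**2)*28 = 44 + sqrt(16 + 100)*28 = 44 + sqrt(116)*28 = 44 + (2*sqrt(29))*28 = 44 + 56*sqrt(29)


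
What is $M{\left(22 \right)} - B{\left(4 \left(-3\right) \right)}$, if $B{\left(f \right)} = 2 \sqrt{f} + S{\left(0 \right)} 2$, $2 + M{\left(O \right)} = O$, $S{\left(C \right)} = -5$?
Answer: $30 - 4 i \sqrt{3} \approx 30.0 - 6.9282 i$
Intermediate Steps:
$M{\left(O \right)} = -2 + O$
$B{\left(f \right)} = -10 + 2 \sqrt{f}$ ($B{\left(f \right)} = 2 \sqrt{f} - 10 = -10 + 2 \sqrt{f}$)
$M{\left(22 \right)} - B{\left(4 \left(-3\right) \right)} = \left(-2 + 22\right) - \left(-10 + 2 \sqrt{4 \left(-3\right)}\right) = 20 - \left(-10 + 2 \sqrt{-12}\right) = 20 - \left(-10 + 2 \cdot 2 i \sqrt{3}\right) = 20 - \left(-10 + 4 i \sqrt{3}\right) = 20 + \left(10 - 4 i \sqrt{3}\right) = 30 - 4 i \sqrt{3}$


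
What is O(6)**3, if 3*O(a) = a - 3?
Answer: 1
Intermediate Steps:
O(a) = -1 + a/3 (O(a) = (a - 3)/3 = (-3 + a)/3 = -1 + a/3)
O(6)**3 = (-1 + (1/3)*6)**3 = (-1 + 2)**3 = 1**3 = 1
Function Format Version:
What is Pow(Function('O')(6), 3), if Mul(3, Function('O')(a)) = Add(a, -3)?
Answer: 1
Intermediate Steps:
Function('O')(a) = Add(-1, Mul(Rational(1, 3), a)) (Function('O')(a) = Mul(Rational(1, 3), Add(a, -3)) = Mul(Rational(1, 3), Add(-3, a)) = Add(-1, Mul(Rational(1, 3), a)))
Pow(Function('O')(6), 3) = Pow(Add(-1, Mul(Rational(1, 3), 6)), 3) = Pow(Add(-1, 2), 3) = Pow(1, 3) = 1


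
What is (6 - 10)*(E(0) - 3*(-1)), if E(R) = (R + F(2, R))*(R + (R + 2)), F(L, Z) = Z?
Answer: -12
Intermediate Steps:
E(R) = 2*R*(2 + 2*R) (E(R) = (R + R)*(R + (R + 2)) = (2*R)*(R + (2 + R)) = (2*R)*(2 + 2*R) = 2*R*(2 + 2*R))
(6 - 10)*(E(0) - 3*(-1)) = (6 - 10)*(4*0*(1 + 0) - 3*(-1)) = -4*(4*0*1 - 1*(-3)) = -4*(0 + 3) = -4*3 = -12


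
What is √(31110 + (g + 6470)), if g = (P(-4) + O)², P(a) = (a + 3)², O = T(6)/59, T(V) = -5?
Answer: 4*√8176181/59 ≈ 193.86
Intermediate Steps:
O = -5/59 ≈ -0.084746
P(a) = (3 + a)²
g = 2916/3481 (g = ((3 - 4)² - 5/59)² = ((-1)² - 5/59)² = (1 - 5/59)² = (54/59)² = 2916/3481 ≈ 0.83769)
√(31110 + (g + 6470)) = √(31110 + (2916/3481 + 6470)) = √(31110 + 22524986/3481) = √(130818896/3481) = 4*√8176181/59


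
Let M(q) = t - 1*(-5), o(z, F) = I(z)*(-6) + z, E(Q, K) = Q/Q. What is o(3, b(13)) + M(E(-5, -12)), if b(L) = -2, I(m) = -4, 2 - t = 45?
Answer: -11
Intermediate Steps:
E(Q, K) = 1
t = -43 (t = 2 - 1*45 = 2 - 45 = -43)
o(z, F) = 24 + z (o(z, F) = -4*(-6) + z = 24 + z)
M(q) = -38 (M(q) = -43 - 1*(-5) = -43 + 5 = -38)
o(3, b(13)) + M(E(-5, -12)) = (24 + 3) - 38 = 27 - 38 = -11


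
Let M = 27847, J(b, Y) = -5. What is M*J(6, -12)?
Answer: -139235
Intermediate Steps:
M*J(6, -12) = 27847*(-5) = -139235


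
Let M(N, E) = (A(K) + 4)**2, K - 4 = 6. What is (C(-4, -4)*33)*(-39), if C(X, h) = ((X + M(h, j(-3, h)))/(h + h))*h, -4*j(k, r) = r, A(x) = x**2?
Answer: -6957522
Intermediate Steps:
K = 10 (K = 4 + 6 = 10)
j(k, r) = -r/4
M(N, E) = 10816 (M(N, E) = (10**2 + 4)**2 = (100 + 4)**2 = 104**2 = 10816)
C(X, h) = 5408 + X/2 (C(X, h) = ((X + 10816)/(h + h))*h = ((10816 + X)/((2*h)))*h = ((10816 + X)*(1/(2*h)))*h = ((10816 + X)/(2*h))*h = 5408 + X/2)
(C(-4, -4)*33)*(-39) = ((5408 + (1/2)*(-4))*33)*(-39) = ((5408 - 2)*33)*(-39) = (5406*33)*(-39) = 178398*(-39) = -6957522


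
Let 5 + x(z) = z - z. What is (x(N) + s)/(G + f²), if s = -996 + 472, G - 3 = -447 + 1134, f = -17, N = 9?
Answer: -529/979 ≈ -0.54035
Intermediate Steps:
x(z) = -5 (x(z) = -5 + (z - z) = -5 + 0 = -5)
G = 690 (G = 3 + (-447 + 1134) = 3 + 687 = 690)
s = -524
(x(N) + s)/(G + f²) = (-5 - 524)/(690 + (-17)²) = -529/(690 + 289) = -529/979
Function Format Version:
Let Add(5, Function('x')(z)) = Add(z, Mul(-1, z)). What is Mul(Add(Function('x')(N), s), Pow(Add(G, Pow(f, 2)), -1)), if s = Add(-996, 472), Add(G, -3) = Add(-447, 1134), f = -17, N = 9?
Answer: Rational(-529, 979) ≈ -0.54035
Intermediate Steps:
Function('x')(z) = -5 (Function('x')(z) = Add(-5, Add(z, Mul(-1, z))) = Add(-5, 0) = -5)
G = 690 (G = Add(3, Add(-447, 1134)) = Add(3, 687) = 690)
s = -524
Mul(Add(Function('x')(N), s), Pow(Add(G, Pow(f, 2)), -1)) = Mul(Add(-5, -524), Pow(Add(690, Pow(-17, 2)), -1)) = Mul(-529, Pow(Add(690, 289), -1)) = Mul(-529, Pow(979, -1)) = Mul(-529, Rational(1, 979)) = Rational(-529, 979)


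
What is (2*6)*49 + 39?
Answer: 627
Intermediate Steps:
(2*6)*49 + 39 = 12*49 + 39 = 588 + 39 = 627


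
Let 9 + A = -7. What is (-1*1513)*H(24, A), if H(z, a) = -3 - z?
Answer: 40851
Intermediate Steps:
A = -16 (A = -9 - 7 = -16)
(-1*1513)*H(24, A) = (-1*1513)*(-3 - 1*24) = -1513*(-3 - 24) = -1513*(-27) = 40851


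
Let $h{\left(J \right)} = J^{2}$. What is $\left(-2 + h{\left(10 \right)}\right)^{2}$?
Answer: $9604$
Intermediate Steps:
$\left(-2 + h{\left(10 \right)}\right)^{2} = \left(-2 + 10^{2}\right)^{2} = \left(-2 + 100\right)^{2} = 98^{2} = 9604$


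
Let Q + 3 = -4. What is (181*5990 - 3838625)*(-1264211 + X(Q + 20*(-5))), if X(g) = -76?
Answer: 3482396362845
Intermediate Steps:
Q = -7 (Q = -3 - 4 = -7)
(181*5990 - 3838625)*(-1264211 + X(Q + 20*(-5))) = (181*5990 - 3838625)*(-1264211 - 76) = (1084190 - 3838625)*(-1264287) = -2754435*(-1264287) = 3482396362845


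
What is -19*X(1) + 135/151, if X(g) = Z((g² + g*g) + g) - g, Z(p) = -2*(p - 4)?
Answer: -2734/151 ≈ -18.106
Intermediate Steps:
Z(p) = 8 - 2*p (Z(p) = -2*(-4 + p) = 8 - 2*p)
X(g) = 8 - 4*g² - 3*g (X(g) = (8 - 2*((g² + g*g) + g)) - g = (8 - 2*((g² + g²) + g)) - g = (8 - 2*(2*g² + g)) - g = (8 - 2*(g + 2*g²)) - g = (8 + (-4*g² - 2*g)) - g = (8 - 4*g² - 2*g) - g = 8 - 4*g² - 3*g)
-19*X(1) + 135/151 = -19*(8 - 4*1² - 3*1) + 135/151 = -19*(8 - 4*1 - 3) + 135*(1/151) = -19*(8 - 4 - 3) + 135/151 = -19*1 + 135/151 = -19 + 135/151 = -2734/151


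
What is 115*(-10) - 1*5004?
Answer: -6154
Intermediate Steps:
115*(-10) - 1*5004 = -1150 - 5004 = -6154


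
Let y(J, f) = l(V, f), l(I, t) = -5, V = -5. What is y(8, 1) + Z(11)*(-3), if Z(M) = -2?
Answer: 1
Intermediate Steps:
y(J, f) = -5
y(8, 1) + Z(11)*(-3) = -5 - 2*(-3) = -5 + 6 = 1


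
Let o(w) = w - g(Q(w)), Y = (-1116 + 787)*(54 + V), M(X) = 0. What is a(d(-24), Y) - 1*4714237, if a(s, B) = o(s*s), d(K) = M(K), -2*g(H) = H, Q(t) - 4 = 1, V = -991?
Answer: -9428469/2 ≈ -4.7142e+6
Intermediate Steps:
Q(t) = 5 (Q(t) = 4 + 1 = 5)
g(H) = -H/2
Y = 308273 (Y = (-1116 + 787)*(54 - 991) = -329*(-937) = 308273)
d(K) = 0
o(w) = 5/2 + w (o(w) = w - (-1)*5/2 = w - 1*(-5/2) = w + 5/2 = 5/2 + w)
a(s, B) = 5/2 + s² (a(s, B) = 5/2 + s*s = 5/2 + s²)
a(d(-24), Y) - 1*4714237 = (5/2 + 0²) - 1*4714237 = (5/2 + 0) - 4714237 = 5/2 - 4714237 = -9428469/2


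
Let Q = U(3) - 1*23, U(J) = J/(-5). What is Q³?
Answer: -1643032/125 ≈ -13144.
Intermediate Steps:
U(J) = -J/5 (U(J) = J*(-⅕) = -J/5)
Q = -118/5 (Q = -⅕*3 - 1*23 = -⅗ - 23 = -118/5 ≈ -23.600)
Q³ = (-118/5)³ = -1643032/125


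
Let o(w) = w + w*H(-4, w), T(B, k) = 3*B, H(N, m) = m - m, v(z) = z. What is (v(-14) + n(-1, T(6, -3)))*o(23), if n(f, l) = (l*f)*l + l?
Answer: -7360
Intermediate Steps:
H(N, m) = 0
n(f, l) = l + f*l**2 (n(f, l) = (f*l)*l + l = f*l**2 + l = l + f*l**2)
o(w) = w (o(w) = w + w*0 = w + 0 = w)
(v(-14) + n(-1, T(6, -3)))*o(23) = (-14 + (3*6)*(1 - 3*6))*23 = (-14 + 18*(1 - 1*18))*23 = (-14 + 18*(1 - 18))*23 = (-14 + 18*(-17))*23 = (-14 - 306)*23 = -320*23 = -7360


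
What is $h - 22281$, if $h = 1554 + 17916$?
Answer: $-2811$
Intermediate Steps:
$h = 19470$
$h - 22281 = 19470 - 22281 = -2811$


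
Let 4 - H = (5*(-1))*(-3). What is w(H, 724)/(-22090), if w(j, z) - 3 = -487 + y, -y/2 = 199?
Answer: 441/11045 ≈ 0.039928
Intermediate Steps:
y = -398 (y = -2*199 = -398)
H = -11 (H = 4 - 5*(-1)*(-3) = 4 - (-5)*(-3) = 4 - 1*15 = 4 - 15 = -11)
w(j, z) = -882 (w(j, z) = 3 + (-487 - 398) = 3 - 885 = -882)
w(H, 724)/(-22090) = -882/(-22090) = -882*(-1/22090) = 441/11045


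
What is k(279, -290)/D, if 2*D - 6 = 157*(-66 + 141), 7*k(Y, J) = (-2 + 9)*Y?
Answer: 62/1309 ≈ 0.047364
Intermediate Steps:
k(Y, J) = Y (k(Y, J) = ((-2 + 9)*Y)/7 = (7*Y)/7 = Y)
D = 11781/2 (D = 3 + (157*(-66 + 141))/2 = 3 + (157*75)/2 = 3 + (½)*11775 = 3 + 11775/2 = 11781/2 ≈ 5890.5)
k(279, -290)/D = 279/(11781/2) = 279*(2/11781) = 62/1309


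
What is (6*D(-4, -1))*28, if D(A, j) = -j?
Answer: 168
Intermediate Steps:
(6*D(-4, -1))*28 = (6*(-1*(-1)))*28 = (6*1)*28 = 6*28 = 168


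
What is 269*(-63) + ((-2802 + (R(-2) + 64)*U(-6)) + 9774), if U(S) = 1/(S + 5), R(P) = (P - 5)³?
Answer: -9696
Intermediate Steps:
R(P) = (-5 + P)³
U(S) = 1/(5 + S)
269*(-63) + ((-2802 + (R(-2) + 64)*U(-6)) + 9774) = 269*(-63) + ((-2802 + ((-5 - 2)³ + 64)/(5 - 6)) + 9774) = -16947 + ((-2802 + ((-7)³ + 64)/(-1)) + 9774) = -16947 + ((-2802 + (-343 + 64)*(-1)) + 9774) = -16947 + ((-2802 - 279*(-1)) + 9774) = -16947 + ((-2802 + 279) + 9774) = -16947 + (-2523 + 9774) = -16947 + 7251 = -9696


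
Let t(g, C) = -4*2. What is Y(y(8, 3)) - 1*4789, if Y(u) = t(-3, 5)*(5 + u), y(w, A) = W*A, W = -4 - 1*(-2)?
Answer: -4781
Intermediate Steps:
t(g, C) = -8
W = -2 (W = -4 + 2 = -2)
y(w, A) = -2*A
Y(u) = -40 - 8*u (Y(u) = -8*(5 + u) = -40 - 8*u)
Y(y(8, 3)) - 1*4789 = (-40 - (-16)*3) - 1*4789 = (-40 - 8*(-6)) - 4789 = (-40 + 48) - 4789 = 8 - 4789 = -4781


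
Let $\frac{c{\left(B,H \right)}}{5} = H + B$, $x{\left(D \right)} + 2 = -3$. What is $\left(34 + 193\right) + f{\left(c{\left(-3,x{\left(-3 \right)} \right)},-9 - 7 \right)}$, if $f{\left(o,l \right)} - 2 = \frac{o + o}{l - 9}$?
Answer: $\frac{1161}{5} \approx 232.2$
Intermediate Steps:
$x{\left(D \right)} = -5$ ($x{\left(D \right)} = -2 - 3 = -5$)
$c{\left(B,H \right)} = 5 B + 5 H$ ($c{\left(B,H \right)} = 5 \left(H + B\right) = 5 \left(B + H\right) = 5 B + 5 H$)
$f{\left(o,l \right)} = 2 + \frac{2 o}{-9 + l}$ ($f{\left(o,l \right)} = 2 + \frac{o + o}{l - 9} = 2 + \frac{2 o}{-9 + l}$)
$\left(34 + 193\right) + f{\left(c{\left(-3,x{\left(-3 \right)} \right)},-9 - 7 \right)} = \left(34 + 193\right) + \frac{2 \left(-9 - 16 + \left(5 \left(-3\right) + 5 \left(-5\right)\right)\right)}{-9 - 16} = 227 + \frac{2 \left(-9 - 16 - 40\right)}{-9 - 16} = 227 + 2 \frac{1}{-25} \left(-65\right) = 227 + 2 \left(- \frac{1}{25}\right) \left(-65\right) = 227 + \frac{26}{5} = \frac{1161}{5}$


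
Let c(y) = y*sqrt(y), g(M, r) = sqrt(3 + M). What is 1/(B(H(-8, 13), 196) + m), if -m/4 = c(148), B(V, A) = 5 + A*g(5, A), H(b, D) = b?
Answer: 1/(5 - 1184*sqrt(37) + 392*sqrt(2)) ≈ -0.00015054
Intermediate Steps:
B(V, A) = 5 + 2*A*sqrt(2) (B(V, A) = 5 + A*sqrt(3 + 5) = 5 + A*sqrt(8) = 5 + A*(2*sqrt(2)) = 5 + 2*A*sqrt(2))
c(y) = y**(3/2)
m = -1184*sqrt(37) ≈ -7202.0
1/(B(H(-8, 13), 196) + m) = 1/((5 + 2*196*sqrt(2)) - 1184*sqrt(37)) = 1/((5 + 392*sqrt(2)) - 1184*sqrt(37)) = 1/(5 - 1184*sqrt(37) + 392*sqrt(2))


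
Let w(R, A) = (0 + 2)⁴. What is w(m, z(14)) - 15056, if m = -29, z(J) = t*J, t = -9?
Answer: -15040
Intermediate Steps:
z(J) = -9*J
w(R, A) = 16 (w(R, A) = 2⁴ = 16)
w(m, z(14)) - 15056 = 16 - 15056 = -15040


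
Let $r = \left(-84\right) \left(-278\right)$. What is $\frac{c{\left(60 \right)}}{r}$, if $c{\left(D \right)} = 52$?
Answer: $\frac{13}{5838} \approx 0.0022268$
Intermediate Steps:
$r = 23352$
$\frac{c{\left(60 \right)}}{r} = \frac{52}{23352} = 52 \cdot \frac{1}{23352} = \frac{13}{5838}$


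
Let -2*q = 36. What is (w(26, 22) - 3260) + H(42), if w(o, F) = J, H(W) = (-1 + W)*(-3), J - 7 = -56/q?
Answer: -30356/9 ≈ -3372.9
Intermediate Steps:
q = -18 (q = -½*36 = -18)
J = 91/9 (J = 7 - 56/(-18) = 7 - 56*(-1/18) = 7 + 28/9 = 91/9 ≈ 10.111)
H(W) = 3 - 3*W
w(o, F) = 91/9
(w(26, 22) - 3260) + H(42) = (91/9 - 3260) + (3 - 3*42) = -29249/9 + (3 - 126) = -29249/9 - 123 = -30356/9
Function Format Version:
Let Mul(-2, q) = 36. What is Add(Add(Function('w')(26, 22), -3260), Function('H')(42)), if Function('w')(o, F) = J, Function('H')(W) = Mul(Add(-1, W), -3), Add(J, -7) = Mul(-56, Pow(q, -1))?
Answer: Rational(-30356, 9) ≈ -3372.9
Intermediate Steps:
q = -18 (q = Mul(Rational(-1, 2), 36) = -18)
J = Rational(91, 9) (J = Add(7, Mul(-56, Pow(-18, -1))) = Add(7, Mul(-56, Rational(-1, 18))) = Add(7, Rational(28, 9)) = Rational(91, 9) ≈ 10.111)
Function('H')(W) = Add(3, Mul(-3, W))
Function('w')(o, F) = Rational(91, 9)
Add(Add(Function('w')(26, 22), -3260), Function('H')(42)) = Add(Add(Rational(91, 9), -3260), Add(3, Mul(-3, 42))) = Add(Rational(-29249, 9), Add(3, -126)) = Add(Rational(-29249, 9), -123) = Rational(-30356, 9)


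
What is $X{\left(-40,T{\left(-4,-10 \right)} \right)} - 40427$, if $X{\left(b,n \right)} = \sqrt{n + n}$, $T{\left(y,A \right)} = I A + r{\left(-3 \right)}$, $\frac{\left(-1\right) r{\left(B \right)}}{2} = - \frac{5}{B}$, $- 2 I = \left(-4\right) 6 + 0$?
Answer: $-40427 + \frac{2 i \sqrt{555}}{3} \approx -40427.0 + 15.706 i$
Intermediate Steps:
$I = 12$ ($I = - \frac{\left(-4\right) 6 + 0}{2} = - \frac{-24 + 0}{2} = \left(- \frac{1}{2}\right) \left(-24\right) = 12$)
$r{\left(B \right)} = \frac{10}{B}$ ($r{\left(B \right)} = - 2 \left(- \frac{5}{B}\right) = \frac{10}{B}$)
$T{\left(y,A \right)} = - \frac{10}{3} + 12 A$ ($T{\left(y,A \right)} = 12 A + \frac{10}{-3} = 12 A + 10 \left(- \frac{1}{3}\right) = 12 A - \frac{10}{3} = - \frac{10}{3} + 12 A$)
$X{\left(b,n \right)} = \sqrt{2} \sqrt{n}$ ($X{\left(b,n \right)} = \sqrt{2 n} = \sqrt{2} \sqrt{n}$)
$X{\left(-40,T{\left(-4,-10 \right)} \right)} - 40427 = \sqrt{2} \sqrt{- \frac{10}{3} + 12 \left(-10\right)} - 40427 = \sqrt{2} \sqrt{- \frac{10}{3} - 120} - 40427 = \sqrt{2} \sqrt{- \frac{370}{3}} - 40427 = \sqrt{2} \frac{i \sqrt{1110}}{3} - 40427 = \frac{2 i \sqrt{555}}{3} - 40427 = -40427 + \frac{2 i \sqrt{555}}{3}$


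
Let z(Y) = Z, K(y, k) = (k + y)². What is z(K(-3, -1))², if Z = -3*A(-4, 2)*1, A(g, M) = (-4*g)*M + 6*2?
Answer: 17424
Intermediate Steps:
A(g, M) = 12 - 4*M*g (A(g, M) = -4*M*g + 12 = 12 - 4*M*g)
Z = -132 (Z = -3*(12 - 4*2*(-4))*1 = -3*(12 + 32)*1 = -3*44*1 = -132*1 = -132)
z(Y) = -132
z(K(-3, -1))² = (-132)² = 17424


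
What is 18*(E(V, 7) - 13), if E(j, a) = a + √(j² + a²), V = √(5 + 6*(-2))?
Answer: -108 + 18*√42 ≈ 8.6533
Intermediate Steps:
V = I*√7 (V = √(5 - 12) = √(-7) = I*√7 ≈ 2.6458*I)
E(j, a) = a + √(a² + j²)
18*(E(V, 7) - 13) = 18*((7 + √(7² + (I*√7)²)) - 13) = 18*((7 + √(49 - 7)) - 13) = 18*((7 + √42) - 13) = 18*(-6 + √42) = -108 + 18*√42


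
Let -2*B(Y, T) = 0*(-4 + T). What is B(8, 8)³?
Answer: 0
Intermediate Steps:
B(Y, T) = 0 (B(Y, T) = -0*(-4 + T) = -½*0 = 0)
B(8, 8)³ = 0³ = 0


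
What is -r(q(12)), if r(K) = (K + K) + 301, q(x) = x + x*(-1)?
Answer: -301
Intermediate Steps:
q(x) = 0 (q(x) = x - x = 0)
r(K) = 301 + 2*K (r(K) = 2*K + 301 = 301 + 2*K)
-r(q(12)) = -(301 + 2*0) = -(301 + 0) = -1*301 = -301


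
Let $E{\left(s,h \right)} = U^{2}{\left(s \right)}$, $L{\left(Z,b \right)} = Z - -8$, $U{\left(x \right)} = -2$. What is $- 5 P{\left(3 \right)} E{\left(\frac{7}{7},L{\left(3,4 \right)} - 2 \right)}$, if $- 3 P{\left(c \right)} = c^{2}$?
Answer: $60$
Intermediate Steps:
$L{\left(Z,b \right)} = 8 + Z$ ($L{\left(Z,b \right)} = Z + 8 = 8 + Z$)
$P{\left(c \right)} = - \frac{c^{2}}{3}$
$E{\left(s,h \right)} = 4$ ($E{\left(s,h \right)} = \left(-2\right)^{2} = 4$)
$- 5 P{\left(3 \right)} E{\left(\frac{7}{7},L{\left(3,4 \right)} - 2 \right)} = - 5 \left(- \frac{3^{2}}{3}\right) 4 = - 5 \left(\left(- \frac{1}{3}\right) 9\right) 4 = \left(-5\right) \left(-3\right) 4 = 15 \cdot 4 = 60$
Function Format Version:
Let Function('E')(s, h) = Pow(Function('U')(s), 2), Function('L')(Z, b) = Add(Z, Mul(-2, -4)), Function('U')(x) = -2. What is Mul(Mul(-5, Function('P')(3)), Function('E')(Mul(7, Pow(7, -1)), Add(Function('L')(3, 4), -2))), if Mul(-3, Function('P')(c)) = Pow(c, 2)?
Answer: 60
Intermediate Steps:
Function('L')(Z, b) = Add(8, Z) (Function('L')(Z, b) = Add(Z, 8) = Add(8, Z))
Function('P')(c) = Mul(Rational(-1, 3), Pow(c, 2))
Function('E')(s, h) = 4 (Function('E')(s, h) = Pow(-2, 2) = 4)
Mul(Mul(-5, Function('P')(3)), Function('E')(Mul(7, Pow(7, -1)), Add(Function('L')(3, 4), -2))) = Mul(Mul(-5, Mul(Rational(-1, 3), Pow(3, 2))), 4) = Mul(Mul(-5, Mul(Rational(-1, 3), 9)), 4) = Mul(Mul(-5, -3), 4) = Mul(15, 4) = 60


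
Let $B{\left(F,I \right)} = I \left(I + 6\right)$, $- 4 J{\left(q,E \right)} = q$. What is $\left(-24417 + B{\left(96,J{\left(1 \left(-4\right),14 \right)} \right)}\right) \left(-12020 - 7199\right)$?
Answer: $469135790$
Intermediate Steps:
$J{\left(q,E \right)} = - \frac{q}{4}$
$B{\left(F,I \right)} = I \left(6 + I\right)$
$\left(-24417 + B{\left(96,J{\left(1 \left(-4\right),14 \right)} \right)}\right) \left(-12020 - 7199\right) = \left(-24417 + - \frac{1 \left(-4\right)}{4} \left(6 - \frac{1 \left(-4\right)}{4}\right)\right) \left(-12020 - 7199\right) = \left(-24417 + \left(- \frac{1}{4}\right) \left(-4\right) \left(6 - -1\right)\right) \left(-19219\right) = \left(-24417 + 1 \left(6 + 1\right)\right) \left(-19219\right) = \left(-24417 + 1 \cdot 7\right) \left(-19219\right) = \left(-24417 + 7\right) \left(-19219\right) = \left(-24410\right) \left(-19219\right) = 469135790$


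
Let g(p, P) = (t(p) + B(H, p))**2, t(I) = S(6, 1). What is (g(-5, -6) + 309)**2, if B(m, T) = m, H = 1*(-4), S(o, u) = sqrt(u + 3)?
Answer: 97969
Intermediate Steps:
S(o, u) = sqrt(3 + u)
t(I) = 2 (t(I) = sqrt(3 + 1) = sqrt(4) = 2)
H = -4
g(p, P) = 4 (g(p, P) = (2 - 4)**2 = (-2)**2 = 4)
(g(-5, -6) + 309)**2 = (4 + 309)**2 = 313**2 = 97969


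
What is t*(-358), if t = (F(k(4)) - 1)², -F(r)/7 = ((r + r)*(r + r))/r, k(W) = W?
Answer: -4571302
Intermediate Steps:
F(r) = -28*r (F(r) = -7*(r + r)*(r + r)/r = -7*(2*r)*(2*r)/r = -7*4*r²/r = -28*r)
t = 12769 (t = (-28*4 - 1)² = (-112 - 1)² = (-113)² = 12769)
t*(-358) = 12769*(-358) = -4571302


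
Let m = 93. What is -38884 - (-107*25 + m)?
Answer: -36302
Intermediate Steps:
-38884 - (-107*25 + m) = -38884 - (-107*25 + 93) = -38884 - (-2675 + 93) = -38884 - 1*(-2582) = -38884 + 2582 = -36302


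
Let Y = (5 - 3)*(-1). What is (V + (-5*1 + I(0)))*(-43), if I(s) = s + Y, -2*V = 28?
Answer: 903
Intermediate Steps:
V = -14 (V = -½*28 = -14)
Y = -2 (Y = 2*(-1) = -2)
I(s) = -2 + s (I(s) = s - 2 = -2 + s)
(V + (-5*1 + I(0)))*(-43) = (-14 + (-5*1 + (-2 + 0)))*(-43) = (-14 + (-5 - 2))*(-43) = (-14 - 7)*(-43) = -21*(-43) = 903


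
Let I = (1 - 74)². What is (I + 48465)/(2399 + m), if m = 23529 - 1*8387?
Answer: 53794/17541 ≈ 3.0668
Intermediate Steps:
m = 15142 (m = 23529 - 8387 = 15142)
I = 5329 (I = (-73)² = 5329)
(I + 48465)/(2399 + m) = (5329 + 48465)/(2399 + 15142) = 53794/17541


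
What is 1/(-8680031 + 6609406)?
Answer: -1/2070625 ≈ -4.8295e-7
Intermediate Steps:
1/(-8680031 + 6609406) = 1/(-2070625) = -1/2070625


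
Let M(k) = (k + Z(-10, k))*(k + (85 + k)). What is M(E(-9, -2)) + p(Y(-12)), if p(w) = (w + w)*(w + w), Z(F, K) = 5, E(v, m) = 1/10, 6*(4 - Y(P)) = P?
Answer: 14463/25 ≈ 578.52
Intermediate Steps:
Y(P) = 4 - P/6
E(v, m) = ⅒
p(w) = 4*w² (p(w) = (2*w)*(2*w) = 4*w²)
M(k) = (5 + k)*(85 + 2*k) (M(k) = (k + 5)*(k + (85 + k)) = (5 + k)*(85 + 2*k))
M(E(-9, -2)) + p(Y(-12)) = (425 + 2*(⅒)² + 95*(⅒)) + 4*(4 - ⅙*(-12))² = (425 + 2*(1/100) + 19/2) + 4*(4 + 2)² = (425 + 1/50 + 19/2) + 4*6² = 10863/25 + 4*36 = 10863/25 + 144 = 14463/25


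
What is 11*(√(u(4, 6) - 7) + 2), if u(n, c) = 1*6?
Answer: 22 + 11*I ≈ 22.0 + 11.0*I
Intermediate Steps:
u(n, c) = 6
11*(√(u(4, 6) - 7) + 2) = 11*(√(6 - 7) + 2) = 11*(√(-1) + 2) = 11*(I + 2) = 11*(2 + I) = 22 + 11*I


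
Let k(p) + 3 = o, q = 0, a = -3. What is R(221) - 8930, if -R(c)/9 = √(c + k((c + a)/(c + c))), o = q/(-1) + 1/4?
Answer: -8930 - 27*√97/2 ≈ -9063.0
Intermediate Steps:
o = ¼ (o = 0/(-1) + 1/4 = 0*(-1) + 1*(¼) = 0 + ¼ = ¼ ≈ 0.25000)
k(p) = -11/4 (k(p) = -3 + ¼ = -11/4)
R(c) = -9*√(-11/4 + c) (R(c) = -9*√(c - 11/4) = -9*√(-11/4 + c))
R(221) - 8930 = -9*√(-11 + 4*221)/2 - 8930 = -9*√(-11 + 884)/2 - 8930 = -27*√97/2 - 8930 = -8930 - 27*√97/2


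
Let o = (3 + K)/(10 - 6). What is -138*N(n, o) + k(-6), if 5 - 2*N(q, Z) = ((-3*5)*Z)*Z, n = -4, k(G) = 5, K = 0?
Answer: -14755/16 ≈ -922.19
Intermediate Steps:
o = 3/4 (o = (3 + 0)/(10 - 6) = 3/4 ≈ 0.75000)
N(q, Z) = 5/2 + 15*Z**2/2 (N(q, Z) = 5/2 - (-3*5)*Z*Z/2 = 5/2 - (-15*Z)*Z/2 = 5/2 - (-15)*Z**2/2 = 5/2 + 15*Z**2/2)
-138*N(n, o) + k(-6) = -138*(5/2 + 15*(3/4)**2/2) + 5 = -138*(5/2 + (15/2)*(9/16)) + 5 = -138*(5/2 + 135/32) + 5 = -138*215/32 + 5 = -14835/16 + 5 = -14755/16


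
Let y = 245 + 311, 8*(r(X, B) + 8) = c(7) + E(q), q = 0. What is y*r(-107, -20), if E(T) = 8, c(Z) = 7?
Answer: -6811/2 ≈ -3405.5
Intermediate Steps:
r(X, B) = -49/8 (r(X, B) = -8 + (7 + 8)/8 = -8 + (⅛)*15 = -8 + 15/8 = -49/8)
y = 556
y*r(-107, -20) = 556*(-49/8) = -6811/2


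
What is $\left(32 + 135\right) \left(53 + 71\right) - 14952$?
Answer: $5756$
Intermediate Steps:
$\left(32 + 135\right) \left(53 + 71\right) - 14952 = 167 \cdot 124 - 14952 = 20708 - 14952 = 5756$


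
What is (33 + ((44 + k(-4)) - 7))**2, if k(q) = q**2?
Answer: 7396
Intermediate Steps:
(33 + ((44 + k(-4)) - 7))**2 = (33 + ((44 + (-4)**2) - 7))**2 = (33 + ((44 + 16) - 7))**2 = (33 + (60 - 7))**2 = (33 + 53)**2 = 86**2 = 7396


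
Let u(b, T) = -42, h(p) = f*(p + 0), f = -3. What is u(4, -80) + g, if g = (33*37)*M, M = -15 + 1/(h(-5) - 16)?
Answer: -19578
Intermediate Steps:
h(p) = -3*p (h(p) = -3*(p + 0) = -3*p)
M = -16 (M = -15 + 1/(-3*(-5) - 16) = -15 + 1/(15 - 16) = -15 + 1/(-1) = -15 - 1 = -16)
g = -19536 (g = (33*37)*(-16) = 1221*(-16) = -19536)
u(4, -80) + g = -42 - 19536 = -19578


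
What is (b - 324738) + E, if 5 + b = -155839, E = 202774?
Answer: -277808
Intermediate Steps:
b = -155844 (b = -5 - 155839 = -155844)
(b - 324738) + E = (-155844 - 324738) + 202774 = -480582 + 202774 = -277808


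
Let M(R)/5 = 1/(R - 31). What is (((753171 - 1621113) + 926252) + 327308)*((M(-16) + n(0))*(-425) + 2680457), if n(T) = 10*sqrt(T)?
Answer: 48581545407272/47 ≈ 1.0336e+12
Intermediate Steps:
M(R) = 5/(-31 + R) (M(R) = 5/(R - 31) = 5/(-31 + R))
(((753171 - 1621113) + 926252) + 327308)*((M(-16) + n(0))*(-425) + 2680457) = (((753171 - 1621113) + 926252) + 327308)*((5/(-31 - 16) + 10*sqrt(0))*(-425) + 2680457) = ((-867942 + 926252) + 327308)*((5/(-47) + 10*0)*(-425) + 2680457) = (58310 + 327308)*((5*(-1/47) + 0)*(-425) + 2680457) = 385618*((-5/47 + 0)*(-425) + 2680457) = 385618*(-5/47*(-425) + 2680457) = 385618*(2125/47 + 2680457) = 385618*(125983604/47) = 48581545407272/47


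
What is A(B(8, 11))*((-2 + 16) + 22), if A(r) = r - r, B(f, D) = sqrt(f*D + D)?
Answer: 0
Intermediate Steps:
B(f, D) = sqrt(D + D*f) (B(f, D) = sqrt(D*f + D) = sqrt(D + D*f))
A(r) = 0
A(B(8, 11))*((-2 + 16) + 22) = 0*((-2 + 16) + 22) = 0*(14 + 22) = 0*36 = 0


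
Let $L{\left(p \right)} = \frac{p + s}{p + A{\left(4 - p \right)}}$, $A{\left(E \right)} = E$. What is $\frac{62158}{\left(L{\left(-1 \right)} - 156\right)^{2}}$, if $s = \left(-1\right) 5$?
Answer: $\frac{248632}{99225} \approx 2.5057$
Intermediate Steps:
$s = -5$
$L{\left(p \right)} = - \frac{5}{4} + \frac{p}{4}$ ($L{\left(p \right)} = \frac{p - 5}{p - \left(-4 + p\right)} = \frac{-5 + p}{4} = \left(-5 + p\right) \frac{1}{4} = - \frac{5}{4} + \frac{p}{4}$)
$\frac{62158}{\left(L{\left(-1 \right)} - 156\right)^{2}} = \frac{62158}{\left(\left(- \frac{5}{4} + \frac{1}{4} \left(-1\right)\right) - 156\right)^{2}} = \frac{62158}{\left(\left(- \frac{5}{4} - \frac{1}{4}\right) - 156\right)^{2}} = \frac{62158}{\left(- \frac{3}{2} - 156\right)^{2}} = \frac{62158}{\left(- \frac{315}{2}\right)^{2}} = \frac{62158}{\frac{99225}{4}} = 62158 \cdot \frac{4}{99225} = \frac{248632}{99225}$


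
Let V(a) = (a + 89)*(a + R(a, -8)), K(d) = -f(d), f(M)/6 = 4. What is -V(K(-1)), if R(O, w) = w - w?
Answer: 1560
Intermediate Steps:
R(O, w) = 0
f(M) = 24 (f(M) = 6*4 = 24)
K(d) = -24 (K(d) = -1*24 = -24)
V(a) = a*(89 + a) (V(a) = (a + 89)*(a + 0) = (89 + a)*a = a*(89 + a))
-V(K(-1)) = -(-24)*(89 - 24) = -(-24)*65 = -1*(-1560) = 1560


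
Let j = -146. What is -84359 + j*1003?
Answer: -230797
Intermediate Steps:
-84359 + j*1003 = -84359 - 146*1003 = -84359 - 146438 = -230797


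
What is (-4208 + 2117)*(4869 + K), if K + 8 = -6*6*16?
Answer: -8959935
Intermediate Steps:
K = -584 (K = -8 - 6*6*16 = -8 - 36*16 = -8 - 576 = -584)
(-4208 + 2117)*(4869 + K) = (-4208 + 2117)*(4869 - 584) = -2091*4285 = -8959935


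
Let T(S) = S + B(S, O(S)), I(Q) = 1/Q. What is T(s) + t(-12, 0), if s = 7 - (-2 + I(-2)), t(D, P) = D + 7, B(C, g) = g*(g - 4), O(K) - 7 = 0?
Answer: 51/2 ≈ 25.500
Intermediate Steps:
O(K) = 7 (O(K) = 7 + 0 = 7)
B(C, g) = g*(-4 + g)
t(D, P) = 7 + D
s = 19/2 (s = 7 - (-2 + 1/(-2)) = 7 - (-2 - ½) = 7 - 1*(-5/2) = 7 + 5/2 = 19/2 ≈ 9.5000)
T(S) = 21 + S (T(S) = S + 7*(-4 + 7) = S + 7*3 = S + 21 = 21 + S)
T(s) + t(-12, 0) = (21 + 19/2) + (7 - 12) = 61/2 - 5 = 51/2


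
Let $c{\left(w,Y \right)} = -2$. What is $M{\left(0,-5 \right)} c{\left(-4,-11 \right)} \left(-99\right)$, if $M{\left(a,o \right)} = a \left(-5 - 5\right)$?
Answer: $0$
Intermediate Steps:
$M{\left(a,o \right)} = - 10 a$ ($M{\left(a,o \right)} = a \left(-10\right) = - 10 a$)
$M{\left(0,-5 \right)} c{\left(-4,-11 \right)} \left(-99\right) = \left(-10\right) 0 \left(-2\right) \left(-99\right) = 0 \left(-2\right) \left(-99\right) = 0 \left(-99\right) = 0$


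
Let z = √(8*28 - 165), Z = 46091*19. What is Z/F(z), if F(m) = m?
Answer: 875729*√59/59 ≈ 1.1401e+5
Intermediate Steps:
Z = 875729
z = √59 (z = √(224 - 165) = √59 ≈ 7.6811)
Z/F(z) = 875729/(√59) = 875729*(√59/59) = 875729*√59/59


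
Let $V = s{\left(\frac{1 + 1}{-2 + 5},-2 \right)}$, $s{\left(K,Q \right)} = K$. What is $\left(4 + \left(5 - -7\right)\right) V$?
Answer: $\frac{32}{3} \approx 10.667$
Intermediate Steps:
$V = \frac{2}{3}$ ($V = \frac{1 + 1}{-2 + 5} = \frac{2}{3} \approx 0.66667$)
$\left(4 + \left(5 - -7\right)\right) V = \left(4 + \left(5 - -7\right)\right) \frac{2}{3} = \left(4 + \left(5 + 7\right)\right) \frac{2}{3} = \left(4 + 12\right) \frac{2}{3} = 16 \cdot \frac{2}{3} = \frac{32}{3}$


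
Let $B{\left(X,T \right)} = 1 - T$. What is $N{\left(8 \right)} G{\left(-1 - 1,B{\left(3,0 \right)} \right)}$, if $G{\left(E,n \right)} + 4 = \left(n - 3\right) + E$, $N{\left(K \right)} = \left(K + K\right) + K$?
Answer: $-192$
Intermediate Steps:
$N{\left(K \right)} = 3 K$ ($N{\left(K \right)} = 2 K + K = 3 K$)
$G{\left(E,n \right)} = -7 + E + n$ ($G{\left(E,n \right)} = -4 + \left(\left(n - 3\right) + E\right) = -4 + \left(\left(-3 + n\right) + E\right) = -4 + \left(-3 + E + n\right) = -7 + E + n$)
$N{\left(8 \right)} G{\left(-1 - 1,B{\left(3,0 \right)} \right)} = 3 \cdot 8 \left(-7 - 2 + \left(1 - 0\right)\right) = 24 \left(-7 - 2 + \left(1 + 0\right)\right) = 24 \left(-7 - 2 + 1\right) = 24 \left(-8\right) = -192$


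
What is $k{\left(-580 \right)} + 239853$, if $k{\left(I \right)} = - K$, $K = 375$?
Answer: $239478$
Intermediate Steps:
$k{\left(I \right)} = -375$ ($k{\left(I \right)} = \left(-1\right) 375 = -375$)
$k{\left(-580 \right)} + 239853 = -375 + 239853 = 239478$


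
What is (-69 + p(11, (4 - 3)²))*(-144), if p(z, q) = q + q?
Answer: 9648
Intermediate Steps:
p(z, q) = 2*q
(-69 + p(11, (4 - 3)²))*(-144) = (-69 + 2*(4 - 3)²)*(-144) = (-69 + 2*1²)*(-144) = (-69 + 2*1)*(-144) = (-69 + 2)*(-144) = -67*(-144) = 9648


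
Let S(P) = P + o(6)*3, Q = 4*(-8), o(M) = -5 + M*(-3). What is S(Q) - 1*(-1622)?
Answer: 1521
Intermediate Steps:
o(M) = -5 - 3*M
Q = -32
S(P) = -69 + P (S(P) = P + (-5 - 3*6)*3 = P + (-5 - 18)*3 = P - 23*3 = P - 69 = -69 + P)
S(Q) - 1*(-1622) = (-69 - 32) - 1*(-1622) = -101 + 1622 = 1521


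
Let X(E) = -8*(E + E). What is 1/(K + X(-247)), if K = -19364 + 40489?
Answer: 1/25077 ≈ 3.9877e-5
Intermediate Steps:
X(E) = -16*E
K = 21125
1/(K + X(-247)) = 1/(21125 - 16*(-247)) = 1/(21125 + 3952) = 1/25077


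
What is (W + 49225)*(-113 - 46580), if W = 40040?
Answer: -4168050645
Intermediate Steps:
(W + 49225)*(-113 - 46580) = (40040 + 49225)*(-113 - 46580) = 89265*(-46693) = -4168050645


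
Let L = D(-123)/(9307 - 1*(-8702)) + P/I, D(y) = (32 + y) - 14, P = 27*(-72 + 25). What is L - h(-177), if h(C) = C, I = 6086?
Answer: 6458732849/36534258 ≈ 176.79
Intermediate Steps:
P = -1269 (P = 27*(-47) = -1269)
D(y) = 18 + y
L = -7830817/36534258 (L = (18 - 123)/(9307 - 1*(-8702)) - 1269/6086 = -105/(9307 + 8702) - 1269*1/6086 = -105/18009 - 1269/6086 = -105*1/18009 - 1269/6086 = -35/6003 - 1269/6086 = -7830817/36534258 ≈ -0.21434)
L - h(-177) = -7830817/36534258 - 1*(-177) = -7830817/36534258 + 177 = 6458732849/36534258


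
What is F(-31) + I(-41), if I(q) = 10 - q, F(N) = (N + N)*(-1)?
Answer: 113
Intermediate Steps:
F(N) = -2*N (F(N) = (2*N)*(-1) = -2*N)
F(-31) + I(-41) = -2*(-31) + (10 - 1*(-41)) = 62 + (10 + 41) = 62 + 51 = 113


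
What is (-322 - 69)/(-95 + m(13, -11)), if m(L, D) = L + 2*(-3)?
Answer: 391/88 ≈ 4.4432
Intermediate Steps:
m(L, D) = -6 + L (m(L, D) = L - 6 = -6 + L)
(-322 - 69)/(-95 + m(13, -11)) = (-322 - 69)/(-95 + (-6 + 13)) = -391/(-95 + 7) = -391/(-88) = -391*(-1/88) = 391/88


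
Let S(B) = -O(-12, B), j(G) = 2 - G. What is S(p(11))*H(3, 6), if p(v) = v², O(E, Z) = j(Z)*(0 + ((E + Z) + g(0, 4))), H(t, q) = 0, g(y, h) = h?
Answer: 0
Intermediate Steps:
O(E, Z) = (2 - Z)*(4 + E + Z) (O(E, Z) = (2 - Z)*(0 + ((E + Z) + 4)) = (2 - Z)*(0 + (4 + E + Z)) = (2 - Z)*(4 + E + Z))
S(B) = (-8 + B)*(-2 + B) (S(B) = -(-1)*(-2 + B)*(4 - 12 + B) = -(-1)*(-2 + B)*(-8 + B) = -(-1)*(-8 + B)*(-2 + B) = (-8 + B)*(-2 + B))
S(p(11))*H(3, 6) = ((-8 + 11²)*(-2 + 11²))*0 = ((-8 + 121)*(-2 + 121))*0 = (113*119)*0 = 13447*0 = 0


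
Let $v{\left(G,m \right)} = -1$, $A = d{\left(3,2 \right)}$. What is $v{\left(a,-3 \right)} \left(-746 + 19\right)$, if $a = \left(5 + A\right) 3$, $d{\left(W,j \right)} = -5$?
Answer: $727$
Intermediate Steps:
$A = -5$
$a = 0$ ($a = \left(5 - 5\right) 3 = 0 \cdot 3 = 0$)
$v{\left(a,-3 \right)} \left(-746 + 19\right) = - (-746 + 19) = \left(-1\right) \left(-727\right) = 727$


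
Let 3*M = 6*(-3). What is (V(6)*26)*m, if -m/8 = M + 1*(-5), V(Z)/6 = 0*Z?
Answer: 0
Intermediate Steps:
M = -6 (M = (6*(-3))/3 = (⅓)*(-18) = -6)
V(Z) = 0 (V(Z) = 6*(0*Z) = 6*0 = 0)
m = 88 (m = -8*(-6 + 1*(-5)) = -8*(-6 - 5) = -8*(-11) = 88)
(V(6)*26)*m = (0*26)*88 = 0*88 = 0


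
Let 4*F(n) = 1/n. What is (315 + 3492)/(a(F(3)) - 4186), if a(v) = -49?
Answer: -3807/4235 ≈ -0.89894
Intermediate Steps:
F(n) = 1/(4*n) (F(n) = (1/n)/4 = 1/(4*n))
(315 + 3492)/(a(F(3)) - 4186) = (315 + 3492)/(-49 - 4186) = 3807/(-4235) = 3807*(-1/4235) = -3807/4235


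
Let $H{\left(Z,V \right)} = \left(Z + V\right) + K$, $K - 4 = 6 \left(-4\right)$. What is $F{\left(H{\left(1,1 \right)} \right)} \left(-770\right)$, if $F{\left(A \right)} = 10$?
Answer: $-7700$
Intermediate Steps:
$K = -20$ ($K = 4 + 6 \left(-4\right) = 4 - 24 = -20$)
$H{\left(Z,V \right)} = -20 + V + Z$ ($H{\left(Z,V \right)} = \left(Z + V\right) - 20 = \left(V + Z\right) - 20 = -20 + V + Z$)
$F{\left(H{\left(1,1 \right)} \right)} \left(-770\right) = 10 \left(-770\right) = -7700$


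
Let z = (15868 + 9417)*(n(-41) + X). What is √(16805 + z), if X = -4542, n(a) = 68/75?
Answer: I*√25831066485/15 ≈ 10715.0*I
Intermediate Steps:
n(a) = 68/75 (n(a) = 68*(1/75) = 68/75)
z = -1722323174/15 (z = (15868 + 9417)*(68/75 - 4542) = 25285*(-340582/75) = -1722323174/15 ≈ -1.1482e+8)
√(16805 + z) = √(16805 - 1722323174/15) = √(-1722071099/15) = I*√25831066485/15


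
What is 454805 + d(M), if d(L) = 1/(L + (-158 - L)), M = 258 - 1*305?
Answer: 71859189/158 ≈ 4.5481e+5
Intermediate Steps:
M = -47 (M = 258 - 305 = -47)
d(L) = -1/158 (d(L) = 1/(-158) = -1/158)
454805 + d(M) = 454805 - 1/158 = 71859189/158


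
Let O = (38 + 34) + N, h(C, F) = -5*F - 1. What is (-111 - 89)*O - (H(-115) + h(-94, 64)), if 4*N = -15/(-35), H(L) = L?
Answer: -97898/7 ≈ -13985.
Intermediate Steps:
h(C, F) = -1 - 5*F
N = 3/28 (N = (-15/(-35))/4 = (-15*(-1/35))/4 = (¼)*(3/7) = 3/28 ≈ 0.10714)
O = 2019/28 (O = (38 + 34) + 3/28 = 72 + 3/28 = 2019/28 ≈ 72.107)
(-111 - 89)*O - (H(-115) + h(-94, 64)) = (-111 - 89)*(2019/28) - (-115 + (-1 - 5*64)) = -200*2019/28 - (-115 + (-1 - 320)) = -100950/7 - (-115 - 321) = -100950/7 - 1*(-436) = -100950/7 + 436 = -97898/7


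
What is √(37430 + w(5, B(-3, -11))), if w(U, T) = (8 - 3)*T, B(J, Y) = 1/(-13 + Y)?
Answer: √5389890/12 ≈ 193.47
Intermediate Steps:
w(U, T) = 5*T
√(37430 + w(5, B(-3, -11))) = √(37430 + 5/(-13 - 11)) = √(37430 + 5/(-24)) = √(37430 + 5*(-1/24)) = √(37430 - 5/24) = √(898315/24) = √5389890/12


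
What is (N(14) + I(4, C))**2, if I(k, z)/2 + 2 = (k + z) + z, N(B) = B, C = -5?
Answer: 4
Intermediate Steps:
I(k, z) = -4 + 2*k + 4*z (I(k, z) = -4 + 2*((k + z) + z) = -4 + 2*(k + 2*z) = -4 + (2*k + 4*z) = -4 + 2*k + 4*z)
(N(14) + I(4, C))**2 = (14 + (-4 + 2*4 + 4*(-5)))**2 = (14 + (-4 + 8 - 20))**2 = (14 - 16)**2 = (-2)**2 = 4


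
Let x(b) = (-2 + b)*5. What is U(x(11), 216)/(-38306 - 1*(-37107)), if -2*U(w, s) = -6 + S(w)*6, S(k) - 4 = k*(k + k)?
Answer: 12159/1199 ≈ 10.141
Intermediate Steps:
x(b) = -10 + 5*b
S(k) = 4 + 2*k**2 (S(k) = 4 + k*(k + k) = 4 + k*(2*k) = 4 + 2*k**2)
U(w, s) = -9 - 6*w**2 (U(w, s) = -(-6 + (4 + 2*w**2)*6)/2 = -(-6 + (24 + 12*w**2))/2 = -(18 + 12*w**2)/2 = -9 - 6*w**2)
U(x(11), 216)/(-38306 - 1*(-37107)) = (-9 - 6*(-10 + 5*11)**2)/(-38306 - 1*(-37107)) = (-9 - 6*(-10 + 55)**2)/(-38306 + 37107) = (-9 - 6*45**2)/(-1199) = (-9 - 6*2025)*(-1/1199) = (-9 - 12150)*(-1/1199) = -12159*(-1/1199) = 12159/1199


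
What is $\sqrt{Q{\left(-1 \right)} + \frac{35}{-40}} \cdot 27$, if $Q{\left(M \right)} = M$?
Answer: $\frac{27 i \sqrt{30}}{4} \approx 36.971 i$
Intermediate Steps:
$\sqrt{Q{\left(-1 \right)} + \frac{35}{-40}} \cdot 27 = \sqrt{-1 + \frac{35}{-40}} \cdot 27 = \sqrt{-1 + 35 \left(- \frac{1}{40}\right)} 27 = \sqrt{-1 - \frac{7}{8}} \cdot 27 = \sqrt{- \frac{15}{8}} \cdot 27 = \frac{i \sqrt{30}}{4} \cdot 27 = \frac{27 i \sqrt{30}}{4}$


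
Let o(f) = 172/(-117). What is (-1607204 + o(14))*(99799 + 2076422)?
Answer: -136407737517280/39 ≈ -3.4976e+12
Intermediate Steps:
o(f) = -172/117 (o(f) = 172*(-1/117) = -172/117)
(-1607204 + o(14))*(99799 + 2076422) = (-1607204 - 172/117)*(99799 + 2076422) = -188043040/117*2176221 = -136407737517280/39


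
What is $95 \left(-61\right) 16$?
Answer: $-92720$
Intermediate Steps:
$95 \left(-61\right) 16 = \left(-5795\right) 16 = -92720$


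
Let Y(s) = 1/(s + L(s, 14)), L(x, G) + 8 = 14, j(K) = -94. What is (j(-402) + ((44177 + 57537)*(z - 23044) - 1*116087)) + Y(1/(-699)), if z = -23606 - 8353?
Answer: -23458540716640/4193 ≈ -5.5947e+9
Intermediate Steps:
L(x, G) = 6 (L(x, G) = -8 + 14 = 6)
z = -31959
Y(s) = 1/(6 + s) (Y(s) = 1/(s + 6) = 1/(6 + s))
(j(-402) + ((44177 + 57537)*(z - 23044) - 1*116087)) + Y(1/(-699)) = (-94 + ((44177 + 57537)*(-31959 - 23044) - 1*116087)) + 1/(6 + 1/(-699)) = (-94 + (101714*(-55003) - 116087)) + 1/(6 - 1/699) = (-94 + (-5594575142 - 116087)) + 1/(4193/699) = (-94 - 5594691229) + 699/4193 = -5594691323 + 699/4193 = -23458540716640/4193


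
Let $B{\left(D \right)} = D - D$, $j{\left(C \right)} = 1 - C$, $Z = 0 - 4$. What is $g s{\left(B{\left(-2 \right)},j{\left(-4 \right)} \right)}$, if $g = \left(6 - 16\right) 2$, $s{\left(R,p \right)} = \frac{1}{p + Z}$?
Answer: $-20$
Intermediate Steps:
$Z = -4$ ($Z = 0 - 4 = -4$)
$B{\left(D \right)} = 0$
$s{\left(R,p \right)} = \frac{1}{-4 + p}$ ($s{\left(R,p \right)} = \frac{1}{p - 4} = \frac{1}{-4 + p}$)
$g = -20$ ($g = \left(-10\right) 2 = -20$)
$g s{\left(B{\left(-2 \right)},j{\left(-4 \right)} \right)} = - \frac{20}{-4 + \left(1 - -4\right)} = - \frac{20}{-4 + \left(1 + 4\right)} = - \frac{20}{-4 + 5} = - \frac{20}{1} = \left(-20\right) 1 = -20$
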